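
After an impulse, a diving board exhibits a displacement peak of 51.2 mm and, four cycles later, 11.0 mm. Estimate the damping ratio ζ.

0.0611

Logarithmic decrement δ = (1/n)·ln(x₀/x_n) = (1/4)·ln(51.2/11.0) = (1/4)·ln(4.655) = 0.3845.
ζ = δ/√(4π² + δ²) = 0.3845/√(39.48 + 0.148) = 0.3845/6.295 = 0.06107.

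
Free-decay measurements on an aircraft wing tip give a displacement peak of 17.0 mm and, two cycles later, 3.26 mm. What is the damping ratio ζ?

0.130

Logarithmic decrement δ = (1/n)·ln(x₀/x_n) = (1/2)·ln(17.0/3.26) = (1/2)·ln(5.215) = 0.8257.
ζ = δ/√(4π² + δ²) = 0.8257/√(39.48 + 0.682) = 0.8257/6.337 = 0.1303.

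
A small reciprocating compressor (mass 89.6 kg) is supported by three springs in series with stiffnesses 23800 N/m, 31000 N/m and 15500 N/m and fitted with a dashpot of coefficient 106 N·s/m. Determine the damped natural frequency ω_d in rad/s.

8.95 rad/s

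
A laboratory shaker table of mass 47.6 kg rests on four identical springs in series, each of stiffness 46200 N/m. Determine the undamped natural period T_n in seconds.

0.403 s

Series springs: 1/k_eq = 4/46200, so k_eq = 46200/4 = 11550 N/m.
ω_n = √(k_eq/m) = √(11550/47.6) = √242.6 = 15.58 rad/s.
T_n = 2π/ω_n = 6.283/15.58 = 0.4034 s.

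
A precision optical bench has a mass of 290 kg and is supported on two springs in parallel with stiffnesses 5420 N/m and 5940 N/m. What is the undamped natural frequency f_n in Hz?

Parallel springs add: k_eq = 5420 + 5940 = 11360 N/m.
ω_n = √(k_eq/m) = √(11360/290) = √39.17 = 6.259 rad/s.
f_n = ω_n/(2π) = 6.259/6.283 = 0.9961 Hz.

0.996 Hz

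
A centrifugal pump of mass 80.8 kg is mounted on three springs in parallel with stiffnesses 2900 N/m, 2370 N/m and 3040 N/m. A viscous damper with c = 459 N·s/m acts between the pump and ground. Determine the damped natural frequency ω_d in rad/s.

9.74 rad/s

Parallel springs add: k_eq = 2900 + 2370 + 3040 = 8310 N/m.
ω_n = √(k_eq/m) = √(8310/80.8) = 10.14 rad/s.
Critical damping c_c = 2√(k_eq·m) = 2√(8310 × 80.8) = 1639 N·s/m, so ζ = c/c_c = 459/1639 = 0.2801.
ω_d = ω_n√(1 − ζ²) = 10.14 × √(1 − 0.0784) = 9.735 rad/s.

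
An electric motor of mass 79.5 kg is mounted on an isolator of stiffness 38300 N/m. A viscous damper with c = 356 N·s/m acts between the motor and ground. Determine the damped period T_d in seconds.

ω_n = √(k/m) = √(38300/79.5) = 21.95 rad/s.
Critical damping c_c = 2√(k·m) = 2√(38300 × 79.5) = 3490 N·s/m, so ζ = c/c_c = 356/3490 = 0.1020.
ω_d = ω_n√(1 − ζ²) = 21.95 × √(1 − 0.0104) = 21.83 rad/s.
T_d = 2π/ω_d = 0.2878 s.

0.288 s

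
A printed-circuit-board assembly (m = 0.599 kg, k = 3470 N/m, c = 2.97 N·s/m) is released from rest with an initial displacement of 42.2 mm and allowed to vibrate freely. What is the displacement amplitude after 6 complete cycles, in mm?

ζ = c/(2√(km)) = 2.97/(2√(3470 × 0.599)) = 2.97/91.18 = 0.03257.
Logarithmic decrement δ = 2πζ/√(1 − ζ²) = 2π × 0.03257/√(1 − 0.00106) = 0.2048.
After n cycles, x_n/x₀ = e^(−nδ), so x_6 = 42.2 × e^(−6 × 0.2048) = 42.2 × 0.2927 = 12.35 mm.

12.4 mm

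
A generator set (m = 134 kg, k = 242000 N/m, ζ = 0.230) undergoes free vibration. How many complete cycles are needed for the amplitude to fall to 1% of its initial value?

Logarithmic decrement δ = 2πζ/√(1 − ζ²) = 2π × 0.2300/√(1 − 0.0529) = 1.485.
x_n/x₀ = e^(−nδ) ≤ 0.01; take ln: n ≥ ln(1/0.01)/δ = 4.605/1.485 = 3.101.
So 4 complete cycles are required.

4 cycles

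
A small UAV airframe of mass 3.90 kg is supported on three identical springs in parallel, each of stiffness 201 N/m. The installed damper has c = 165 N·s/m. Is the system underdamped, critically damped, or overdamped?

overdamped

Parallel springs add: k_eq = 3 × 201 = 603.0 N/m.
c_c = 2√(k_eq·m) = 96.99 N·s/m; ζ = c/c_c = 165/96.99 = 1.70.
Since ζ > 1 the system is overdamped.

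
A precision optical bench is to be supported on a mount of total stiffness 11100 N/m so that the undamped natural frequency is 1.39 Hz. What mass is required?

146 kg

ω_n = 2πf_n = 2π × 1.39 = 8.734 rad/s.
m = k/ω_n² = 11100/8.734² = 11100/76.28 = 145.5 kg.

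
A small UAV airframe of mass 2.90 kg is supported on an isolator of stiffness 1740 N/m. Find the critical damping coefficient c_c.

c_c = 2√(k·m) = 2√(1740 × 2.90) = 2 × 71.04 = 142.1 N·s/m.

142 N·s/m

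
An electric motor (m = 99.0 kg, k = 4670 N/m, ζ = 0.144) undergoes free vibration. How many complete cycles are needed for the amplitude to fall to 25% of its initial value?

2 cycles

Logarithmic decrement δ = 2πζ/√(1 − ζ²) = 2π × 0.1440/√(1 − 0.0207) = 0.9143.
x_n/x₀ = e^(−nδ) ≤ 0.25; take ln: n ≥ ln(1/0.25)/δ = 1.386/0.9143 = 1.516.
So 2 complete cycles are required.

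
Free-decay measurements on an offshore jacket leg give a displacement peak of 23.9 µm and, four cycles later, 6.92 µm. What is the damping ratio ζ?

0.0493

Logarithmic decrement δ = (1/n)·ln(x₀/x_n) = (1/4)·ln(23.9/6.92) = (1/4)·ln(3.454) = 0.3099.
ζ = δ/√(4π² + δ²) = 0.3099/√(39.48 + 0.0960) = 0.3099/6.291 = 0.04926.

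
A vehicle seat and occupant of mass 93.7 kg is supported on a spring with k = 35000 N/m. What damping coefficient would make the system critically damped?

c_c = 2√(k·m) = 2√(35000 × 93.7) = 2 × 1811 = 3622 N·s/m.

3620 N·s/m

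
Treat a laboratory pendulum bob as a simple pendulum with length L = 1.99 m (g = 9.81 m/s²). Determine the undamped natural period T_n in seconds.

2.83 s

For a simple pendulum ω_n = √(g/L) = √(9.81/1.99) = √4.930 = 2.220 rad/s.
T_n = 2π/ω_n = 6.283/2.220 = 2.830 s.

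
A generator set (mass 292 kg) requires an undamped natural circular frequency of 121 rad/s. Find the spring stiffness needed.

k = m·ω_n² = 292 × 121.0² = 292 × 14640 = 4275000 N/m.

4280000 N/m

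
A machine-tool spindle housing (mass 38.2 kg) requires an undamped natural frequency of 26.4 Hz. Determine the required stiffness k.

ω_n = 2πf_n = 2π × 26.4 = 165.9 rad/s.
k = m·ω_n² = 38.2 × 165.9² = 38.2 × 27510 = 1051000 N/m.

1050000 N/m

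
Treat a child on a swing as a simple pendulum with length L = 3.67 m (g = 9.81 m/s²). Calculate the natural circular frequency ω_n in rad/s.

For a simple pendulum ω_n = √(g/L) = √(9.81/3.67) = √2.673 = 1.635 rad/s.

1.63 rad/s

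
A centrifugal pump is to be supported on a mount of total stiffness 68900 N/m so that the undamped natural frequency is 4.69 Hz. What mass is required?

79.3 kg

ω_n = 2πf_n = 2π × 4.69 = 29.47 rad/s.
m = k/ω_n² = 68900/29.47² = 68900/868.4 = 79.34 kg.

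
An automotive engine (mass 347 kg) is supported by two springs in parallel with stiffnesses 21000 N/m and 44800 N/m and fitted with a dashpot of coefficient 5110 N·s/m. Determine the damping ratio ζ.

0.535

Parallel springs add: k_eq = 21000 + 44800 = 65800 N/m.
ω_n = √(k_eq/m) = √(65800/347) = 13.77 rad/s.
Critical damping c_c = 2√(k_eq·m) = 2√(65800 × 347) = 9557 N·s/m, so ζ = c/c_c = 5110/9557 = 0.5347.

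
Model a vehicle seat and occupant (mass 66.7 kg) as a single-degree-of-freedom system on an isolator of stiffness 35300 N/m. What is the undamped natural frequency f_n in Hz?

3.66 Hz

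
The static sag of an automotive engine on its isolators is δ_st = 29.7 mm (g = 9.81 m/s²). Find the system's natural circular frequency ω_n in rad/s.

ω_n = √(g/δ_st) = √(9.81/0.0297) = √330.3 = 18.17 rad/s.

18.2 rad/s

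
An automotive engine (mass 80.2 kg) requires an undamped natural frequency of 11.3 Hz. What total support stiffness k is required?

ω_n = 2πf_n = 2π × 11.3 = 71.00 rad/s.
k = m·ω_n² = 80.2 × 71.00² = 80.2 × 5041 = 404300 N/m.

404000 N/m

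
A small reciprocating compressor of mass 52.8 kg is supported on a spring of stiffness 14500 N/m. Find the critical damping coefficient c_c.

1750 N·s/m

c_c = 2√(k·m) = 2√(14500 × 52.8) = 2 × 875.0 = 1750 N·s/m.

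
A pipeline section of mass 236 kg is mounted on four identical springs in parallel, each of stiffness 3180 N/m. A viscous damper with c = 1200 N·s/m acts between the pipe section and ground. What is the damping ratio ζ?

0.346

Parallel springs add: k_eq = 4 × 3180 = 12720 N/m.
ω_n = √(k_eq/m) = √(12720/236) = 7.342 rad/s.
Critical damping c_c = 2√(k_eq·m) = 2√(12720 × 236) = 3465 N·s/m, so ζ = c/c_c = 1200/3465 = 0.3463.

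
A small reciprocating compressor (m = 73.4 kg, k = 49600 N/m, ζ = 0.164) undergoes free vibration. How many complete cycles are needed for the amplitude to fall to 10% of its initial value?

Logarithmic decrement δ = 2πζ/√(1 − ζ²) = 2π × 0.1640/√(1 − 0.0269) = 1.045.
x_n/x₀ = e^(−nδ) ≤ 0.1; take ln: n ≥ ln(1/0.1)/δ = 2.303/1.045 = 2.204.
So 3 complete cycles are required.

3 cycles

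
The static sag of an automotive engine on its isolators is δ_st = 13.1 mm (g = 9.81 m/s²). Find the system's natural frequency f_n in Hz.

4.36 Hz

ω_n = √(g/δ_st) = √(9.81/0.0131) = √748.9 = 27.37 rad/s.
f_n = ω_n/(2π) = 27.37/6.283 = 4.355 Hz.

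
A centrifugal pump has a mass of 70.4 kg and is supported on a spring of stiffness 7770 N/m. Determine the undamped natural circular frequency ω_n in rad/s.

10.5 rad/s

ω_n = √(k/m) = √(7770/70.4) = √110.4 = 10.51 rad/s.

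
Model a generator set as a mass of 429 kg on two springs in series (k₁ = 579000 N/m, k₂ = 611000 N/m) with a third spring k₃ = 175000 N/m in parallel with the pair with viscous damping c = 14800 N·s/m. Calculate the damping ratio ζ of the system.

Series pair: k_s = k₁k₂/(k₁+k₂) = (579000)(611000)/(579000 + 611000) = 297300 N/m. In parallel with k₃: k_eq = 297300 + 175000 = 472300 N/m.
ω_n = √(k_eq/m) = √(472300/429) = 33.18 rad/s.
Critical damping c_c = 2√(k_eq·m) = 2√(472300 × 429) = 28470 N·s/m, so ζ = c/c_c = 14800/28470 = 0.5199.

0.520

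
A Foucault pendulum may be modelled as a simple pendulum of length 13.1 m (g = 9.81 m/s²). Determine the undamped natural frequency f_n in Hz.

0.138 Hz

For a simple pendulum ω_n = √(g/L) = √(9.81/13.1) = √0.7489 = 0.8654 rad/s.
f_n = ω_n/(2π) = 0.8654/6.283 = 0.1377 Hz.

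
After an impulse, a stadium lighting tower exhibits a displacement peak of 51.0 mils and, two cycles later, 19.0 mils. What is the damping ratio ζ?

Logarithmic decrement δ = (1/n)·ln(x₀/x_n) = (1/2)·ln(51.0/19.0) = (1/2)·ln(2.684) = 0.4937.
ζ = δ/√(4π² + δ²) = 0.4937/√(39.48 + 0.244) = 0.4937/6.303 = 0.07833.

0.0783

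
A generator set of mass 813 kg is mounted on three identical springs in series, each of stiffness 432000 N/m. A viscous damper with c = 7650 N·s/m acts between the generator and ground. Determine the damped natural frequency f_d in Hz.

1.98 Hz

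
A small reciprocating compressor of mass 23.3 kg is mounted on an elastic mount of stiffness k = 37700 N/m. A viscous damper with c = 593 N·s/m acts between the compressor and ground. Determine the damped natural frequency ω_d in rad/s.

38.2 rad/s

ω_n = √(k/m) = √(37700/23.3) = 40.22 rad/s.
Critical damping c_c = 2√(k·m) = 2√(37700 × 23.3) = 1874 N·s/m, so ζ = c/c_c = 593/1874 = 0.3164.
ω_d = ω_n√(1 − ζ²) = 40.22 × √(1 − 0.100) = 38.16 rad/s.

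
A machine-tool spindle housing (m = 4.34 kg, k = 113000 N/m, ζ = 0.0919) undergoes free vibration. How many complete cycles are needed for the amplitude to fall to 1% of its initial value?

8 cycles

Logarithmic decrement δ = 2πζ/√(1 − ζ²) = 2π × 0.09190/√(1 − 0.00845) = 0.5799.
x_n/x₀ = e^(−nδ) ≤ 0.01; take ln: n ≥ ln(1/0.01)/δ = 4.605/0.5799 = 7.942.
So 8 complete cycles are required.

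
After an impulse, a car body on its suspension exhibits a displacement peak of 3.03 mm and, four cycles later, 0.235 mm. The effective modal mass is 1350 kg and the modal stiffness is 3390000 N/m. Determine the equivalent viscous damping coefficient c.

Logarithmic decrement δ = (1/n)·ln(x₀/x_n) = (1/4)·ln(3.03/0.235) = (1/4)·ln(12.89) = 0.6392.
ζ = δ/√(4π² + δ²) = 0.6392/√(39.48 + 0.409) = 0.6392/6.316 = 0.1012.
c = ζ · 2√(km) = 0.1012 × 2√(3390000 × 1350) = 0.1012 × 135300 = 13690 N·s/m.

13700 N·s/m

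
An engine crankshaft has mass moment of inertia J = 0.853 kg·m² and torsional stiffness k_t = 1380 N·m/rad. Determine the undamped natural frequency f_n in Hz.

6.40 Hz

ω_n = √(k_t/J) = √(1380/0.853) = √1618 = 40.22 rad/s.
f_n = ω_n/(2π) = 40.22/6.283 = 6.402 Hz.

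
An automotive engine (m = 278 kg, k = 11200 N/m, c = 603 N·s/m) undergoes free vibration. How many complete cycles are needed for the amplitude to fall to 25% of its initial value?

2 cycles

ζ = c/(2√(km)) = 603/(2√(11200 × 278)) = 603/3529 = 0.1709.
Logarithmic decrement δ = 2πζ/√(1 − ζ²) = 2π × 0.1709/√(1 − 0.0292) = 1.090.
x_n/x₀ = e^(−nδ) ≤ 0.25; take ln: n ≥ ln(1/0.25)/δ = 1.386/1.090 = 1.272.
So 2 complete cycles are required.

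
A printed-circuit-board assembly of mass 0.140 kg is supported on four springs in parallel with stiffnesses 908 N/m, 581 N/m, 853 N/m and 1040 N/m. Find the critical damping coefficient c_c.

Parallel springs add: k_eq = 908 + 581 + 853 + 1040 = 3382 N/m.
c_c = 2√(k_eq·m) = 2√(3382 × 0.140) = 2 × 21.76 = 43.52 N·s/m.

43.5 N·s/m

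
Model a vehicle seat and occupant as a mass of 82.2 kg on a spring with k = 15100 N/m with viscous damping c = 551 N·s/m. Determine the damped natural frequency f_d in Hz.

2.09 Hz

ω_n = √(k/m) = √(15100/82.2) = 13.55 rad/s.
Critical damping c_c = 2√(k·m) = 2√(15100 × 82.2) = 2228 N·s/m, so ζ = c/c_c = 551/2228 = 0.2473.
ω_d = ω_n√(1 − ζ²) = 13.55 × √(1 − 0.0611) = 13.13 rad/s.
f_d = ω_d/(2π) = 2.090 Hz.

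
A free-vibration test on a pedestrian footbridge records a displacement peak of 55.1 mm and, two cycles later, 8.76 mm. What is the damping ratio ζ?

Logarithmic decrement δ = (1/n)·ln(x₀/x_n) = (1/2)·ln(55.1/8.76) = (1/2)·ln(6.290) = 0.9195.
ζ = δ/√(4π² + δ²) = 0.9195/√(39.48 + 0.845) = 0.9195/6.350 = 0.1448.

0.145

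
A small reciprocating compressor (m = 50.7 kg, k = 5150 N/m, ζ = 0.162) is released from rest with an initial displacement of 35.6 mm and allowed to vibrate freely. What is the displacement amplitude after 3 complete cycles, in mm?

1.61 mm

Logarithmic decrement δ = 2πζ/√(1 − ζ²) = 2π × 0.1620/√(1 − 0.0262) = 1.032.
After n cycles, x_n/x₀ = e^(−nδ), so x_3 = 35.6 × e^(−3 × 1.032) = 35.6 × 0.04530 = 1.613 mm.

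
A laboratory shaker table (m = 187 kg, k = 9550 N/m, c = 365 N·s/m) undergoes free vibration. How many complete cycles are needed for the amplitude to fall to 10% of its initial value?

3 cycles

ζ = c/(2√(km)) = 365/(2√(9550 × 187)) = 365/2673 = 0.1366.
Logarithmic decrement δ = 2πζ/√(1 − ζ²) = 2π × 0.1366/√(1 − 0.0187) = 0.8662.
x_n/x₀ = e^(−nδ) ≤ 0.1; take ln: n ≥ ln(1/0.1)/δ = 2.303/0.8662 = 2.658.
So 3 complete cycles are required.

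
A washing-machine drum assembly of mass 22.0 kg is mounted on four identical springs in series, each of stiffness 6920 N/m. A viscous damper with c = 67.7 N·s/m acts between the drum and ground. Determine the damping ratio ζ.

Series springs: 1/k_eq = 4/6920, so k_eq = 6920/4 = 1730 N/m.
ω_n = √(k_eq/m) = √(1730/22.0) = 8.868 rad/s.
Critical damping c_c = 2√(k_eq·m) = 2√(1730 × 22.0) = 390.2 N·s/m, so ζ = c/c_c = 67.7/390.2 = 0.1735.

0.174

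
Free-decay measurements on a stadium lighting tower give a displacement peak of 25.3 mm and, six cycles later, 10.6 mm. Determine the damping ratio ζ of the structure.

0.0231

Logarithmic decrement δ = (1/n)·ln(x₀/x_n) = (1/6)·ln(25.3/10.6) = (1/6)·ln(2.387) = 0.1450.
ζ = δ/√(4π² + δ²) = 0.1450/√(39.48 + 0.0210) = 0.1450/6.285 = 0.02307.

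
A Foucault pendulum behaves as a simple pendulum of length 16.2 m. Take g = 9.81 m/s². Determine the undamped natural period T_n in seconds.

8.07 s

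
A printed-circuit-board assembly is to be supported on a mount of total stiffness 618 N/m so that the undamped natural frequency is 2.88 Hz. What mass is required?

ω_n = 2πf_n = 2π × 2.88 = 18.10 rad/s.
m = k/ω_n² = 618/18.10² = 618/327.4 = 1.887 kg.

1.89 kg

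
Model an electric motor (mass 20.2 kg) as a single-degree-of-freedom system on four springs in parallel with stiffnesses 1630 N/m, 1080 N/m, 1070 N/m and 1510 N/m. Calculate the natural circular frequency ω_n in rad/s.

Parallel springs add: k_eq = 1630 + 1080 + 1070 + 1510 = 5290 N/m.
ω_n = √(k_eq/m) = √(5290/20.2) = √261.9 = 16.18 rad/s.

16.2 rad/s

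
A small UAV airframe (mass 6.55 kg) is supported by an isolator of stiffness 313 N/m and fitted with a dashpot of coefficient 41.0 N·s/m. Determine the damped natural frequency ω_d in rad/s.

6.16 rad/s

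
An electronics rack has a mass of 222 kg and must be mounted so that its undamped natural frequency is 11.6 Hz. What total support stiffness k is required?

1180000 N/m

ω_n = 2πf_n = 2π × 11.6 = 72.88 rad/s.
k = m·ω_n² = 222 × 72.88² = 222 × 5312 = 1179000 N/m.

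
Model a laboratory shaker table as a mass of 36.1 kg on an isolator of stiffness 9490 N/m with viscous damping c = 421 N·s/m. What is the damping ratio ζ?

ω_n = √(k/m) = √(9490/36.1) = 16.21 rad/s.
Critical damping c_c = 2√(k·m) = 2√(9490 × 36.1) = 1171 N·s/m, so ζ = c/c_c = 421/1171 = 0.3596.

0.360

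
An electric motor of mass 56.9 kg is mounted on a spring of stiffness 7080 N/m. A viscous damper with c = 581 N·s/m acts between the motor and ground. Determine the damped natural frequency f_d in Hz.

ω_n = √(k/m) = √(7080/56.9) = 11.15 rad/s.
Critical damping c_c = 2√(k·m) = 2√(7080 × 56.9) = 1269 N·s/m, so ζ = c/c_c = 581/1269 = 0.4577.
ω_d = ω_n√(1 − ζ²) = 11.15 × √(1 − 0.209) = 9.918 rad/s.
f_d = ω_d/(2π) = 1.578 Hz.

1.58 Hz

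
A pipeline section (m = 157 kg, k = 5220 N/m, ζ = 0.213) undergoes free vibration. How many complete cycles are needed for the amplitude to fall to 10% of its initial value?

2 cycles

Logarithmic decrement δ = 2πζ/√(1 − ζ²) = 2π × 0.2130/√(1 − 0.0454) = 1.370.
x_n/x₀ = e^(−nδ) ≤ 0.1; take ln: n ≥ ln(1/0.1)/δ = 2.303/1.370 = 1.681.
So 2 complete cycles are required.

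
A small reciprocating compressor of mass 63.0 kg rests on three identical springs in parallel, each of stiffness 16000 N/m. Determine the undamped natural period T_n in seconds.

Parallel springs add: k_eq = 3 × 16000 = 48000 N/m.
ω_n = √(k_eq/m) = √(48000/63.0) = √761.9 = 27.60 rad/s.
T_n = 2π/ω_n = 6.283/27.60 = 0.2276 s.

0.228 s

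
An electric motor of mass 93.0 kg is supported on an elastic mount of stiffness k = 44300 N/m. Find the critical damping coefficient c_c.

4060 N·s/m

c_c = 2√(k·m) = 2√(44300 × 93.0) = 2 × 2030 = 4060 N·s/m.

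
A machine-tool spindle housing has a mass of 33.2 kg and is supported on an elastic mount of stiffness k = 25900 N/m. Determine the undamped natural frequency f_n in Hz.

4.45 Hz

ω_n = √(k/m) = √(25900/33.2) = √780.1 = 27.93 rad/s.
f_n = ω_n/(2π) = 27.93/6.283 = 4.445 Hz.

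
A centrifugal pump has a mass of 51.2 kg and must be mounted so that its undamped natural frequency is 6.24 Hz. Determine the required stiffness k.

78700 N/m

ω_n = 2πf_n = 2π × 6.24 = 39.21 rad/s.
k = m·ω_n² = 51.2 × 39.21² = 51.2 × 1537 = 78700 N/m.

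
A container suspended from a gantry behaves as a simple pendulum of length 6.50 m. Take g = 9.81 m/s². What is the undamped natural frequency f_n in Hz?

For a simple pendulum ω_n = √(g/L) = √(9.81/6.50) = √1.509 = 1.229 rad/s.
f_n = ω_n/(2π) = 1.229/6.283 = 0.1955 Hz.

0.196 Hz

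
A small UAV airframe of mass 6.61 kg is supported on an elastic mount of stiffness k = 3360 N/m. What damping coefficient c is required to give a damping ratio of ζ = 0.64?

c_c = 2√(k·m) = 2√(3360 × 6.61) = 298.1 N·s/m.
c = ζ·c_c = 0.64 × 298.1 = 190.8 N·s/m.

191 N·s/m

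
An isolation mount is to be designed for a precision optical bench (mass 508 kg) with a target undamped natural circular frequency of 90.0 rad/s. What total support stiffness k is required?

k = m·ω_n² = 508 × 90.00² = 508 × 8100 = 4115000 N/m.

4110000 N/m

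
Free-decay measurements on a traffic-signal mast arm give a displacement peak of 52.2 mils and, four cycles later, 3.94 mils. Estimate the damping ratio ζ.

Logarithmic decrement δ = (1/n)·ln(x₀/x_n) = (1/4)·ln(52.2/3.94) = (1/4)·ln(13.25) = 0.6460.
ζ = δ/√(4π² + δ²) = 0.6460/√(39.48 + 0.417) = 0.6460/6.316 = 0.1023.

0.102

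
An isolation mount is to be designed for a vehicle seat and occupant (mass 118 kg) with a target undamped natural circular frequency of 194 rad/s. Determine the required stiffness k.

k = m·ω_n² = 118 × 194.0² = 118 × 37640 = 4441000 N/m.

4440000 N/m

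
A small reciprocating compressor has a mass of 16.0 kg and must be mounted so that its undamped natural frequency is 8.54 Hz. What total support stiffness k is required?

46100 N/m

ω_n = 2πf_n = 2π × 8.54 = 53.66 rad/s.
k = m·ω_n² = 16.0 × 53.66² = 16.0 × 2879 = 46070 N/m.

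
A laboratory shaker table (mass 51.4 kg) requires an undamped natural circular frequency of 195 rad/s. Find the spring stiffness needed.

k = m·ω_n² = 51.4 × 195.0² = 51.4 × 38020 = 1954000 N/m.

1950000 N/m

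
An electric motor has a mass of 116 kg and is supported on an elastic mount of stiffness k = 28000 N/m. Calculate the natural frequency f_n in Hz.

ω_n = √(k/m) = √(28000/116) = √241.4 = 15.54 rad/s.
f_n = ω_n/(2π) = 15.54/6.283 = 2.473 Hz.

2.47 Hz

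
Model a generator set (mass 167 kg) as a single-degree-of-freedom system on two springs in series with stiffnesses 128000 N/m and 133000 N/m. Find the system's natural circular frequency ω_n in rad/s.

Series springs: 1/k_eq = 1/128000 + 1/133000 = 1.533×10^-5, so k_eq = 65230 N/m.
ω_n = √(k_eq/m) = √(65230/167) = √390.6 = 19.76 rad/s.

19.8 rad/s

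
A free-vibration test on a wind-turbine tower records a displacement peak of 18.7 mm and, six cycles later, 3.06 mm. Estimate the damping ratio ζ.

0.0480

Logarithmic decrement δ = (1/n)·ln(x₀/x_n) = (1/6)·ln(18.7/3.06) = (1/6)·ln(6.111) = 0.3017.
ζ = δ/√(4π² + δ²) = 0.3017/√(39.48 + 0.0910) = 0.3017/6.290 = 0.04796.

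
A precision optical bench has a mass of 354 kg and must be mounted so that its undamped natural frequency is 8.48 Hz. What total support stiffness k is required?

1000000 N/m

ω_n = 2πf_n = 2π × 8.48 = 53.28 rad/s.
k = m·ω_n² = 354 × 53.28² = 354 × 2839 = 1005000 N/m.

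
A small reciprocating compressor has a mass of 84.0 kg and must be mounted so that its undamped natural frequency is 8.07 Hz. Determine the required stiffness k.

ω_n = 2πf_n = 2π × 8.07 = 50.71 rad/s.
k = m·ω_n² = 84.0 × 50.71² = 84.0 × 2571 = 216000 N/m.

216000 N/m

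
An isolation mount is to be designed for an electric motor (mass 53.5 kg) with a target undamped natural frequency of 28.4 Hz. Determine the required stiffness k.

ω_n = 2πf_n = 2π × 28.4 = 178.4 rad/s.
k = m·ω_n² = 53.5 × 178.4² = 53.5 × 31840 = 1704000 N/m.

1700000 N/m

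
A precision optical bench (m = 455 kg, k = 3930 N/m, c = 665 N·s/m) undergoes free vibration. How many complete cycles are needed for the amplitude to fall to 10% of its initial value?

2 cycles

ζ = c/(2√(km)) = 665/(2√(3930 × 455)) = 665/2674 = 0.2487.
Logarithmic decrement δ = 2πζ/√(1 − ζ²) = 2π × 0.2487/√(1 − 0.0618) = 1.613.
x_n/x₀ = e^(−nδ) ≤ 0.1; take ln: n ≥ ln(1/0.1)/δ = 2.303/1.613 = 1.428.
So 2 complete cycles are required.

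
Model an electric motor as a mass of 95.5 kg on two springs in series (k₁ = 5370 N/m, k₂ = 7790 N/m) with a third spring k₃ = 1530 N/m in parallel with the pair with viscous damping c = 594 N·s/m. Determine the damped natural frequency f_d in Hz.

1.00 Hz

Series pair: k_s = k₁k₂/(k₁+k₂) = (5370)(7790)/(5370 + 7790) = 3179 N/m. In parallel with k₃: k_eq = 3179 + 1530 = 4709 N/m.
ω_n = √(k_eq/m) = √(4709/95.5) = 7.022 rad/s.
Critical damping c_c = 2√(k_eq·m) = 2√(4709 × 95.5) = 1341 N·s/m, so ζ = c/c_c = 594/1341 = 0.4429.
ω_d = ω_n√(1 − ζ²) = 7.022 × √(1 − 0.196) = 6.296 rad/s.
f_d = ω_d/(2π) = 1.002 Hz.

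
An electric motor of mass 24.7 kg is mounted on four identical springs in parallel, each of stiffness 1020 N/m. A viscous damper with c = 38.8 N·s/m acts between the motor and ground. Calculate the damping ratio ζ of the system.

0.0611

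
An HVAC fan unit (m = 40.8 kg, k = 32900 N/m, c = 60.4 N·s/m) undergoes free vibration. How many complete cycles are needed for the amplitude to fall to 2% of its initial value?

24 cycles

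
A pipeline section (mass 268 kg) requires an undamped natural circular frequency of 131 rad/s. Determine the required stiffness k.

k = m·ω_n² = 268 × 131.0² = 268 × 17160 = 4599000 N/m.

4600000 N/m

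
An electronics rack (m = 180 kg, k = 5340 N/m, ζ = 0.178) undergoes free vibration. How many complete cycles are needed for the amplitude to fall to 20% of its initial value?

Logarithmic decrement δ = 2πζ/√(1 − ζ²) = 2π × 0.1780/√(1 − 0.0317) = 1.137.
x_n/x₀ = e^(−nδ) ≤ 0.2; take ln: n ≥ ln(1/0.2)/δ = 1.609/1.137 = 1.416.
So 2 complete cycles are required.

2 cycles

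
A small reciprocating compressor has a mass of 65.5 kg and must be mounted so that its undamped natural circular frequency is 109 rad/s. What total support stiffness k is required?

778000 N/m

k = m·ω_n² = 65.5 × 109.0² = 65.5 × 11880 = 778200 N/m.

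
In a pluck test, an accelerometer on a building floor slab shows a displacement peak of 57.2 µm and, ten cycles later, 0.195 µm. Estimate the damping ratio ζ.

Logarithmic decrement δ = (1/n)·ln(x₀/x_n) = (1/10)·ln(57.2/0.195) = (1/10)·ln(293.3) = 0.5681.
ζ = δ/√(4π² + δ²) = 0.5681/√(39.48 + 0.323) = 0.5681/6.309 = 0.09005.

0.0901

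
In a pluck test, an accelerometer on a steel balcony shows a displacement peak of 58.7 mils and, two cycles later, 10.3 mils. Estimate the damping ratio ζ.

0.137

Logarithmic decrement δ = (1/n)·ln(x₀/x_n) = (1/2)·ln(58.7/10.3) = (1/2)·ln(5.699) = 0.8701.
ζ = δ/√(4π² + δ²) = 0.8701/√(39.48 + 0.757) = 0.8701/6.343 = 0.1372.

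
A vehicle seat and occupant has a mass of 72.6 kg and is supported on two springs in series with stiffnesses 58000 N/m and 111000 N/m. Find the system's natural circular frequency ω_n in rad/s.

Series springs: 1/k_eq = 1/58000 + 1/111000 = 2.625×10^-5, so k_eq = 38090 N/m.
ω_n = √(k_eq/m) = √(38090/72.6) = √524.7 = 22.91 rad/s.

22.9 rad/s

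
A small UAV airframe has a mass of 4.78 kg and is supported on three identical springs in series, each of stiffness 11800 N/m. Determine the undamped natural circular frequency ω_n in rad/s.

28.7 rad/s

Series springs: 1/k_eq = 3/11800, so k_eq = 11800/3 = 3933 N/m.
ω_n = √(k_eq/m) = √(3933/4.78) = √822.9 = 28.69 rad/s.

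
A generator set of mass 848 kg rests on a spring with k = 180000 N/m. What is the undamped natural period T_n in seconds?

ω_n = √(k/m) = √(180000/848) = √212.3 = 14.57 rad/s.
T_n = 2π/ω_n = 6.283/14.57 = 0.4313 s.

0.431 s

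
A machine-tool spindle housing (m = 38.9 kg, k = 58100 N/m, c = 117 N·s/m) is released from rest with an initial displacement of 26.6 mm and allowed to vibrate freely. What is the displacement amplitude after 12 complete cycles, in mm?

ζ = c/(2√(km)) = 117/(2√(58100 × 38.9)) = 117/3007 = 0.03891.
Logarithmic decrement δ = 2πζ/√(1 − ζ²) = 2π × 0.03891/√(1 − 0.00151) = 0.2447.
After n cycles, x_n/x₀ = e^(−nδ), so x_12 = 26.6 × e^(−12 × 0.2447) = 26.6 × 0.05307 = 1.412 mm.

1.41 mm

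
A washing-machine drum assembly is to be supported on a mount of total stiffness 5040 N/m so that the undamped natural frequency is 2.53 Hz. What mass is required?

19.9 kg

ω_n = 2πf_n = 2π × 2.53 = 15.90 rad/s.
m = k/ω_n² = 5040/15.90² = 5040/252.7 = 19.94 kg.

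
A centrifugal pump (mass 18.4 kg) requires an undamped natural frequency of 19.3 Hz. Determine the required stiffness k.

ω_n = 2πf_n = 2π × 19.3 = 121.3 rad/s.
k = m·ω_n² = 18.4 × 121.3² = 18.4 × 14710 = 270600 N/m.

271000 N/m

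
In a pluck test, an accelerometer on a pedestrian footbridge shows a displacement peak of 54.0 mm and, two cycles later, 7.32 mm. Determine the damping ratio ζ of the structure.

Logarithmic decrement δ = (1/n)·ln(x₀/x_n) = (1/2)·ln(54.0/7.32) = (1/2)·ln(7.377) = 0.9992.
ζ = δ/√(4π² + δ²) = 0.9992/√(39.48 + 0.998) = 0.9992/6.362 = 0.1571.

0.157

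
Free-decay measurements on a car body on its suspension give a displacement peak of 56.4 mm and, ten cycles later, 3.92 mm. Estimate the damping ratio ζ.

Logarithmic decrement δ = (1/n)·ln(x₀/x_n) = (1/10)·ln(56.4/3.92) = (1/10)·ln(14.39) = 0.2666.
ζ = δ/√(4π² + δ²) = 0.2666/√(39.48 + 0.0711) = 0.2666/6.289 = 0.04240.

0.0424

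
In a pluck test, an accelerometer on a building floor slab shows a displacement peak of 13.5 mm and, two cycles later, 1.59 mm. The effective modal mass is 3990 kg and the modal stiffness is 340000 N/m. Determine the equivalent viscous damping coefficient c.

Logarithmic decrement δ = (1/n)·ln(x₀/x_n) = (1/2)·ln(13.5/1.59) = (1/2)·ln(8.491) = 1.069.
ζ = δ/√(4π² + δ²) = 1.069/√(39.48 + 1.14) = 1.069/6.374 = 0.1678.
c = ζ · 2√(km) = 0.1678 × 2√(340000 × 3990) = 0.1678 × 73660 = 12360 N·s/m.

12400 N·s/m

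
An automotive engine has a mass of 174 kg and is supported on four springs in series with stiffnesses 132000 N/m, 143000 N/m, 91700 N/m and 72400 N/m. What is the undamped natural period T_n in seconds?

0.519 s

Series springs: 1/k_eq = 1/132000 + 1/143000 + 1/91700 + 1/72400 = 3.929×10^-5, so k_eq = 25450 N/m.
ω_n = √(k_eq/m) = √(25450/174) = √146.3 = 12.10 rad/s.
T_n = 2π/ω_n = 6.283/12.10 = 0.5195 s.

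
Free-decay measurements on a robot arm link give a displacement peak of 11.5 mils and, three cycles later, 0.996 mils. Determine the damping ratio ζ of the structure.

0.129

Logarithmic decrement δ = (1/n)·ln(x₀/x_n) = (1/3)·ln(11.5/0.996) = (1/3)·ln(11.55) = 0.8155.
ζ = δ/√(4π² + δ²) = 0.8155/√(39.48 + 0.665) = 0.8155/6.336 = 0.1287.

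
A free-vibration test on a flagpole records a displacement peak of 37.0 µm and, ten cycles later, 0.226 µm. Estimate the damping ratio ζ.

0.0809

Logarithmic decrement δ = (1/n)·ln(x₀/x_n) = (1/10)·ln(37.0/0.226) = (1/10)·ln(163.7) = 0.5098.
ζ = δ/√(4π² + δ²) = 0.5098/√(39.48 + 0.260) = 0.5098/6.304 = 0.08087.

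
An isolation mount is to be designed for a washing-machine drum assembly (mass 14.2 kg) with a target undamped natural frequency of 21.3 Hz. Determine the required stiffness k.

254000 N/m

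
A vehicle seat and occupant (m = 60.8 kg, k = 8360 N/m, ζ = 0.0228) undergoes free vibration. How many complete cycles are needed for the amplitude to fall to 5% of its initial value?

21 cycles

Logarithmic decrement δ = 2πζ/√(1 − ζ²) = 2π × 0.02280/√(1 − 0.000520) = 0.1433.
x_n/x₀ = e^(−nδ) ≤ 0.05; take ln: n ≥ ln(1/0.05)/δ = 2.996/0.1433 = 20.91.
So 21 complete cycles are required.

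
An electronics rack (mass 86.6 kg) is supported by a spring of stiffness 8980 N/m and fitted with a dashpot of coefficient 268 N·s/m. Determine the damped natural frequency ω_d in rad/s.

ω_n = √(k/m) = √(8980/86.6) = 10.18 rad/s.
Critical damping c_c = 2√(k·m) = 2√(8980 × 86.6) = 1764 N·s/m, so ζ = c/c_c = 268/1764 = 0.1520.
ω_d = ω_n√(1 − ζ²) = 10.18 × √(1 − 0.0231) = 10.06 rad/s.

10.1 rad/s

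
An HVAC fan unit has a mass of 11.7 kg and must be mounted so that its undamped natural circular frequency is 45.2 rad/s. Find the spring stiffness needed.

23900 N/m

k = m·ω_n² = 11.7 × 45.20² = 11.7 × 2043 = 23900 N/m.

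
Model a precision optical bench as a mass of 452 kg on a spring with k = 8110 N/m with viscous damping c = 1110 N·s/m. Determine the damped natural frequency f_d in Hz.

0.645 Hz

ω_n = √(k/m) = √(8110/452) = 4.236 rad/s.
Critical damping c_c = 2√(k·m) = 2√(8110 × 452) = 3829 N·s/m, so ζ = c/c_c = 1110/3829 = 0.2899.
ω_d = ω_n√(1 − ζ²) = 4.236 × √(1 − 0.0840) = 4.054 rad/s.
f_d = ω_d/(2π) = 0.6452 Hz.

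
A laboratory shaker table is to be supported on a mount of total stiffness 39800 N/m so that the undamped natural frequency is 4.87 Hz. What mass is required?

ω_n = 2πf_n = 2π × 4.87 = 30.60 rad/s.
m = k/ω_n² = 39800/30.60² = 39800/936.3 = 42.51 kg.

42.5 kg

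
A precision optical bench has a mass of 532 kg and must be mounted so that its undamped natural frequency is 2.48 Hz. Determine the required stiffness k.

129000 N/m

ω_n = 2πf_n = 2π × 2.48 = 15.58 rad/s.
k = m·ω_n² = 532 × 15.58² = 532 × 242.8 = 129200 N/m.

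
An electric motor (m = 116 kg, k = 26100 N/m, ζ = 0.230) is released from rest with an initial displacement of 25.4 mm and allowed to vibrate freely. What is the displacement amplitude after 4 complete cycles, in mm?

Logarithmic decrement δ = 2πζ/√(1 − ζ²) = 2π × 0.2300/√(1 − 0.0529) = 1.485.
After n cycles, x_n/x₀ = e^(−nδ), so x_4 = 25.4 × e^(−4 × 1.485) = 25.4 × 0.002633 = 0.06687 mm.

0.0669 mm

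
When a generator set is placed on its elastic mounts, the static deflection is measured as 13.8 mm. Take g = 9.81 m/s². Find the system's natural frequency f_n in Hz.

4.24 Hz

ω_n = √(g/δ_st) = √(9.81/0.0138) = √710.9 = 26.66 rad/s.
f_n = ω_n/(2π) = 26.66/6.283 = 4.243 Hz.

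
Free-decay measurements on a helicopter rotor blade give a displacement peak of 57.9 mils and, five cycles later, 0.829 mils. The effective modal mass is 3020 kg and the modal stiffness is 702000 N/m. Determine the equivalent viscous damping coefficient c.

12300 N·s/m

Logarithmic decrement δ = (1/n)·ln(x₀/x_n) = (1/5)·ln(57.9/0.829) = (1/5)·ln(69.84) = 0.8493.
ζ = δ/√(4π² + δ²) = 0.8493/√(39.48 + 0.721) = 0.8493/6.340 = 0.1339.
c = ζ · 2√(km) = 0.1339 × 2√(702000 × 3020) = 0.1339 × 92090 = 12330 N·s/m.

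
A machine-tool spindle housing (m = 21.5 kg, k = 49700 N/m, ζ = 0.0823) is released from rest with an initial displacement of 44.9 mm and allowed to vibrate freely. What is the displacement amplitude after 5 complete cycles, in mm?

Logarithmic decrement δ = 2πζ/√(1 − ζ²) = 2π × 0.08230/√(1 − 0.00677) = 0.5189.
After n cycles, x_n/x₀ = e^(−nδ), so x_5 = 44.9 × e^(−5 × 0.5189) = 44.9 × 0.07470 = 3.354 mm.

3.35 mm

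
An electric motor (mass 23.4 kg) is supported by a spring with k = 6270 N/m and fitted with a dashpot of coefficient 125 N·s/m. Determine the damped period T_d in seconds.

0.389 s

ω_n = √(k/m) = √(6270/23.4) = 16.37 rad/s.
Critical damping c_c = 2√(k·m) = 2√(6270 × 23.4) = 766.1 N·s/m, so ζ = c/c_c = 125/766.1 = 0.1632.
ω_d = ω_n√(1 − ζ²) = 16.37 × √(1 − 0.0266) = 16.15 rad/s.
T_d = 2π/ω_d = 0.3891 s.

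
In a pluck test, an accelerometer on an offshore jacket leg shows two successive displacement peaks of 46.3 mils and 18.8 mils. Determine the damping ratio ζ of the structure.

0.142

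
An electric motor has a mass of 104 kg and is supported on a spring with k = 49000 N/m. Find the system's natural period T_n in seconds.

0.289 s

ω_n = √(k/m) = √(49000/104) = √471.2 = 21.71 rad/s.
T_n = 2π/ω_n = 6.283/21.71 = 0.2895 s.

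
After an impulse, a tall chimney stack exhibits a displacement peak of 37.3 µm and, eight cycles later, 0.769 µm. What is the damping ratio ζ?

0.0770

Logarithmic decrement δ = (1/n)·ln(x₀/x_n) = (1/8)·ln(37.3/0.769) = (1/8)·ln(48.50) = 0.4852.
ζ = δ/√(4π² + δ²) = 0.4852/√(39.48 + 0.235) = 0.4852/6.302 = 0.07699.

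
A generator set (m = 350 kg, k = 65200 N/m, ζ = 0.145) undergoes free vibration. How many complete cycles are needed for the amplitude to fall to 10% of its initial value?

3 cycles

Logarithmic decrement δ = 2πζ/√(1 − ζ²) = 2π × 0.1450/√(1 − 0.0210) = 0.9208.
x_n/x₀ = e^(−nδ) ≤ 0.1; take ln: n ≥ ln(1/0.1)/δ = 2.303/0.9208 = 2.501.
So 3 complete cycles are required.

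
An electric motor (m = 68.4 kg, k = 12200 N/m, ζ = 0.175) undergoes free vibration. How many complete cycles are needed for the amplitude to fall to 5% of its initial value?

3 cycles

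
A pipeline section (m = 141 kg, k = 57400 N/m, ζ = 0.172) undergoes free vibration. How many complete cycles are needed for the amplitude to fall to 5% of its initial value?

3 cycles

Logarithmic decrement δ = 2πζ/√(1 − ζ²) = 2π × 0.1720/√(1 − 0.0296) = 1.097.
x_n/x₀ = e^(−nδ) ≤ 0.05; take ln: n ≥ ln(1/0.05)/δ = 2.996/1.097 = 2.731.
So 3 complete cycles are required.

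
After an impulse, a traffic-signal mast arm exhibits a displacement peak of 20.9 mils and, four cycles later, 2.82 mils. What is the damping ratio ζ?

0.0794

Logarithmic decrement δ = (1/n)·ln(x₀/x_n) = (1/4)·ln(20.9/2.82) = (1/4)·ln(7.411) = 0.5008.
ζ = δ/√(4π² + δ²) = 0.5008/√(39.48 + 0.251) = 0.5008/6.303 = 0.07945.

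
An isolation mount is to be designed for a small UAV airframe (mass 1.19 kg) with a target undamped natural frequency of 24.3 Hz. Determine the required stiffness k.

ω_n = 2πf_n = 2π × 24.3 = 152.7 rad/s.
k = m·ω_n² = 1.19 × 152.7² = 1.19 × 23310 = 27740 N/m.

27700 N/m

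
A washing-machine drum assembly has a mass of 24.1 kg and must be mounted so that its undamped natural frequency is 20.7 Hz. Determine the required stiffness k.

ω_n = 2πf_n = 2π × 20.7 = 130.1 rad/s.
k = m·ω_n² = 24.1 × 130.1² = 24.1 × 16920 = 407700 N/m.

408000 N/m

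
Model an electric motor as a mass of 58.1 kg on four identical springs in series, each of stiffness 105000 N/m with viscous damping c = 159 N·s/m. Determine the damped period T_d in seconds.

0.296 s

Series springs: 1/k_eq = 4/105000, so k_eq = 105000/4 = 26250 N/m.
ω_n = √(k_eq/m) = √(26250/58.1) = 21.26 rad/s.
Critical damping c_c = 2√(k_eq·m) = 2√(26250 × 58.1) = 2470 N·s/m, so ζ = c/c_c = 159/2470 = 0.06437.
ω_d = ω_n√(1 − ζ²) = 21.26 × √(1 − 0.00414) = 21.21 rad/s.
T_d = 2π/ω_d = 0.2962 s.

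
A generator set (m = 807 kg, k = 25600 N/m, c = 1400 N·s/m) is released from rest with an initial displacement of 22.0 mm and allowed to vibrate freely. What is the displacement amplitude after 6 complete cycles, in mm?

ζ = c/(2√(km)) = 1400/(2√(25600 × 807)) = 1400/9090 = 0.1540.
Logarithmic decrement δ = 2πζ/√(1 − ζ²) = 2π × 0.1540/√(1 − 0.0237) = 0.9793.
After n cycles, x_n/x₀ = e^(−nδ), so x_6 = 22.0 × e^(−6 × 0.9793) = 22.0 × 0.002806 = 0.06173 mm.

0.0617 mm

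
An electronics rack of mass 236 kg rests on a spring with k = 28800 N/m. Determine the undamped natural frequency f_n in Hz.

1.76 Hz

ω_n = √(k/m) = √(28800/236) = √122.0 = 11.05 rad/s.
f_n = ω_n/(2π) = 11.05/6.283 = 1.758 Hz.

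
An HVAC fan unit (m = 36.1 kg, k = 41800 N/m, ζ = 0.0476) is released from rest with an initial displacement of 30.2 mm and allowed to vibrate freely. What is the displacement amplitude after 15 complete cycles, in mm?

0.338 mm

Logarithmic decrement δ = 2πζ/√(1 − ζ²) = 2π × 0.04760/√(1 − 0.00227) = 0.2994.
After n cycles, x_n/x₀ = e^(−nδ), so x_15 = 30.2 × e^(−15 × 0.2994) = 30.2 × 0.01121 = 0.3384 mm.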